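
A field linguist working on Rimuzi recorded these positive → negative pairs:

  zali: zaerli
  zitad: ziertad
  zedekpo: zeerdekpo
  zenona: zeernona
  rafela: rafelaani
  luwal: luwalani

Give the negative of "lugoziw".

lugoziwani

"lugoziw" begins with l-. The one such stem in the data (luwal → luwalani) adds -ani, so the same rule applies.
So lugoziw → lugoziwani.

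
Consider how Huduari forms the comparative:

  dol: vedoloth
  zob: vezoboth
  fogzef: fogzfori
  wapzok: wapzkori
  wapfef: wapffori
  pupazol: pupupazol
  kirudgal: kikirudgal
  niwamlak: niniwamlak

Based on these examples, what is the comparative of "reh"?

dol and pupazol both end in -l yet inflect differently (vedoloth, pupupazol), so the final letter is not what conditions the rule; the number of vowels is.
"reh" has 1 vowel. The stems with 1 vowel (dol → vedoloth, zob → vezoboth) add ve- … -oth around the stem.
So reh → verehoth.

verehoth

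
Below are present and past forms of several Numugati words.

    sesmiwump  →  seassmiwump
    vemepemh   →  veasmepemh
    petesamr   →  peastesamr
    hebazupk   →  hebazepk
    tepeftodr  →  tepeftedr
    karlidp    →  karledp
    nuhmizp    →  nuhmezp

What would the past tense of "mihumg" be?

miashumg

petesamr and tepeftodr both end in -r yet inflect differently (peastesamr, tepeftedr), so the final letter is not what conditions the rule; the second-to-last letter is.
"mihumg" has second-to-last letter 'm'. The stems whose second-to-last letter is 'm' (sesmiwump → seassmiwump, vemepemh → veasmepemh, petesamr → peastesamr) insert -as- after the first vowel.
So mihumg → miashumg.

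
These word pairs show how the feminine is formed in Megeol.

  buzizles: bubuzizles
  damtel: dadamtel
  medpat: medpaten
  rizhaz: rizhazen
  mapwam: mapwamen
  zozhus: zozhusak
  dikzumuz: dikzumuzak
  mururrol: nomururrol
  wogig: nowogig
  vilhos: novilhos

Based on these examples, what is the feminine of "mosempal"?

buzizles and zozhus both end in -s yet inflect differently (bubuzizles, zozhusak), so the final letter is not what conditions the rule; the last vowel is.
"mosempal" has last vowel 'a'. The stems whose last vowel is 'a' (medpat → medpaten, rizhaz → rizhazen, mapwam → mapwamen) add -en.
So mosempal → mosempalen.

mosempalen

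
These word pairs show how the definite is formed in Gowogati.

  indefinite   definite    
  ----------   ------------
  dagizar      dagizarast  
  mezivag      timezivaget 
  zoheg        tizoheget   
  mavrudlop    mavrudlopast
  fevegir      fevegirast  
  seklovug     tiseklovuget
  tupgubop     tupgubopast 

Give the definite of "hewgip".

mezivag and dagizar both have last vowel 'a' yet inflect differently (timezivaget, dagizarast), so the last vowel is not what conditions the rule; the final letter is.
"hewgip" ends in -p. The stems ending in -p (tupgubop → tupgubopast, mavrudlop → mavrudlopast) add -ast.
The other pattern: stems ending in -g add ti- … -et around the stem.
So hewgip → hewgipast.

hewgipast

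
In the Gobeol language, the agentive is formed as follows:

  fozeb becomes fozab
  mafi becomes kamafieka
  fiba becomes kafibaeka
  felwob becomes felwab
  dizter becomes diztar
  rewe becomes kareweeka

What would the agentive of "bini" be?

fozeb and rewe both have last vowel 'e' yet inflect differently (fozab, kareweeka), so the last vowel is not what conditions the rule; whether the stem ends in a vowel or a consonant is.
"bini" ends in a vowel. The stems ending in a vowel (rewe → kareweeka, fiba → kafibaeka, mafi → kamafieka) add ka- … -eka around the stem.
So bini → kabinieka.

kabinieka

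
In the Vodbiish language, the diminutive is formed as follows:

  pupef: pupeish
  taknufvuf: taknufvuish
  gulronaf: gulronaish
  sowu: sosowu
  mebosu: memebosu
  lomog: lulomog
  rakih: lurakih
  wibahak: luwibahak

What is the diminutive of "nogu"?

nonogu

taknufvuf and sowu both have last vowel 'u' yet inflect differently (taknufvuish, sosowu), so the last vowel is not what conditions the rule; the final letter is.
"nogu" ends in -u. The stems ending in -u (sowu → sosowu, mebosu → memebosu) repeat the first consonant+vowel as a prefix.
So nogu → nonogu.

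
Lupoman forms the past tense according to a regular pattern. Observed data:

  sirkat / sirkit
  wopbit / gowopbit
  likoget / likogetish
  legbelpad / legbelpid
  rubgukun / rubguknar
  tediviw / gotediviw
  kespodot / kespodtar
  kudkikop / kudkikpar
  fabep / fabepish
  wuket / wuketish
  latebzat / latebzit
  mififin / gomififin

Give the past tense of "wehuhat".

wopbit and wuket both end in -t yet inflect differently (gowopbit, wuketish), so the final letter is not what conditions the rule; the last vowel is.
"wehuhat" has last vowel 'a'. The stems whose last vowel is 'a' (sirkat → sirkit, legbelpad → legbelpid, latebzat → latebzit) change the last vowel to 'i'.
So wehuhat → wehuhit.

wehuhit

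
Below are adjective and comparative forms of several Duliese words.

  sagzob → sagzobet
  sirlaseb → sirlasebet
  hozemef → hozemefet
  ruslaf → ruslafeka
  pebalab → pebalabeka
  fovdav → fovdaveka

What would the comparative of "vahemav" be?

vahemaveka

hozemef and ruslaf both end in -f yet inflect differently (hozemefet, ruslafeka), so the final letter is not what conditions the rule; the last vowel is.
"vahemav" has last vowel 'a'. The stems whose last vowel is 'a' (ruslaf → ruslafeka, pebalab → pebalabeka, fovdav → fovdaveka) add -eka.
So vahemav → vahemaveka.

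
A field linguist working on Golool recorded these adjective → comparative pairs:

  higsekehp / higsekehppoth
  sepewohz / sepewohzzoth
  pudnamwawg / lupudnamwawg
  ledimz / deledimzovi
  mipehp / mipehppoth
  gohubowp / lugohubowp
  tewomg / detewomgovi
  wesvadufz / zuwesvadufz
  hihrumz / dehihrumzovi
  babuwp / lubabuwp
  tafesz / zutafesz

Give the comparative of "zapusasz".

zuzapusasz

sepewohz and hihrumz both end in -z yet inflect differently (sepewohzzoth, dehihrumzovi), so the final letter is not what conditions the rule; the second-to-last letter is.
"zapusasz" has second-to-last letter 's'. The one such stem in the data (tafesz → zutafesz) adds the prefix zu-, so the same rule applies.
The other patterns: stems whose second-to-last letter is 'h' double the final consonant and add -oth; stems whose second-to-last letter is 'm' add de- … -ovi around the stem; stems whose second-to-last letter is 'w' add the prefix lu-.
So zapusasz → zuzapusasz.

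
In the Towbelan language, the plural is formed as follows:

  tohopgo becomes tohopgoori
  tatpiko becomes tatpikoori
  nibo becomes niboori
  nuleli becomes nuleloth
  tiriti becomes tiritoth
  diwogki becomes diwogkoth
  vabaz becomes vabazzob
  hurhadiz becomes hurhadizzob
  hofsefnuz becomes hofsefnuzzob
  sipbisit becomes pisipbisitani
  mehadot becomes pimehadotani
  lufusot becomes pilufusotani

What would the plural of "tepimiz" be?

tepimizzob

nuleli and hurhadiz both have last vowel 'i' yet inflect differently (nuleloth, hurhadizzob), so the last vowel is not what conditions the rule; the final letter is.
"tepimiz" ends in -z. The stems ending in -z (vabaz → vabazzob, hurhadiz → hurhadizzob, hofsefnuz → hofsefnuzzob) double the final consonant and add -ob.
The other patterns: stems ending in -o add -ori; stems ending in -i drop the final letter and add -oth; stems ending in -t add pi- … -ani around the stem.
So tepimiz → tepimizzob.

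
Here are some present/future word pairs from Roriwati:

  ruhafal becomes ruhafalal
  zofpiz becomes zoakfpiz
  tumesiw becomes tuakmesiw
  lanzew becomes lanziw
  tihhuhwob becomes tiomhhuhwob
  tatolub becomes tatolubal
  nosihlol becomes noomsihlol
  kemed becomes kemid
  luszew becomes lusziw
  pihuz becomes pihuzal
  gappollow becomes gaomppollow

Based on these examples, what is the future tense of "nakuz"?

nakuzal

"nakuz" has last vowel 'u'. The stems whose last vowel is 'u' (pihuz → pihuzal, tatolub → tatolubal) add -al.
The other patterns: stems whose last vowel is 'e' change the last vowel to 'i'; stems whose last vowel is 'o' insert -om- after the first vowel; stems whose last vowel is 'i' insert -ak- after the first vowel.
So nakuz → nakuzal.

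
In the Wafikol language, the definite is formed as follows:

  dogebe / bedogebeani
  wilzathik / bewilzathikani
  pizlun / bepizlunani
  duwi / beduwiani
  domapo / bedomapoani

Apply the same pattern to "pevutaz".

Every pair shown (dogebe → bedogebeani, wilzathik → bewilzathikani, pizlun → bepizlunani, …) follows the same rule: add be- … -ani around the stem.
So pevutaz → bepevutazani.

bepevutazani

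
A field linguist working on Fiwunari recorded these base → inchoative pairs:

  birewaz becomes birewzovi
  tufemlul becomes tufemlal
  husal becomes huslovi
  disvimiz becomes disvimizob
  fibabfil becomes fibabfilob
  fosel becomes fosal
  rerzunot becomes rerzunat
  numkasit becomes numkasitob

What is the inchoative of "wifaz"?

wifzovi

husal and fibabfil both end in -l yet inflect differently (huslovi, fibabfilob), so the final letter is not what conditions the rule; the last vowel is.
"wifaz" has last vowel 'a'. The stems whose last vowel is 'a' (husal → huslovi, birewaz → birewzovi) delete the last vowel and add -ovi.
So wifaz → wifzovi.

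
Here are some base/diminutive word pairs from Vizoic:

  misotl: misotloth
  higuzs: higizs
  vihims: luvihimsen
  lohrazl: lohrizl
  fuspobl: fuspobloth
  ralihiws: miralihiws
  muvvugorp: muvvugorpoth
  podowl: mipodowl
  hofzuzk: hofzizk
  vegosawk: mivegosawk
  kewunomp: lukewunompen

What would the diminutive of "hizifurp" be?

"hizifurp" has second-to-last letter 'r'. The one such stem in the data (muvvugorp → muvvugorpoth) adds -oth, so the same rule applies.
So hizifurp → hizifurpoth.

hizifurpoth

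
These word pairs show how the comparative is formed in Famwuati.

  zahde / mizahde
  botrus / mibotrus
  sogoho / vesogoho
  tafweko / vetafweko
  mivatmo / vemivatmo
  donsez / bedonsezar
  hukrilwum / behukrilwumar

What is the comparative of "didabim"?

bedidabimar

zahde and donsez both have last vowel 'e' yet inflect differently (mizahde, bedonsezar), so the last vowel is not what conditions the rule; the final letter is.
"didabim" ends in -m. The one such stem in the data (hukrilwum → behukrilwumar) adds be- … -ar around the stem, so the same rule applies.
The other patterns: stems ending in -e or -s add the prefix mi-; stems ending in -o add the prefix ve-.
So didabim → bedidabimar.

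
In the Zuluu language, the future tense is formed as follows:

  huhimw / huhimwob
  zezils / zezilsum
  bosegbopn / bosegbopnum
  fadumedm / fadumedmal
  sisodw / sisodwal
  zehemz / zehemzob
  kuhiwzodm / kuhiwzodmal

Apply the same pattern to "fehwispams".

"fehwispams" has second-to-last letter 'm'. The stems whose second-to-last letter is 'm' (zehemz → zehemzob, huhimw → huhimwob) add -ob.
So fehwispams → fehwispamsob.

fehwispamsob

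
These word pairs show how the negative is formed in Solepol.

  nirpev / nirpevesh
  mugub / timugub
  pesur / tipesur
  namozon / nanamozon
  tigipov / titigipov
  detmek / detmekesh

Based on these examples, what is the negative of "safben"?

safbenesh

tigipov and nirpev both end in -v yet inflect differently (titigipov, nirpevesh), so the final letter is not what conditions the rule; the last vowel is.
"safben" has last vowel 'e'. The stems whose last vowel is 'e' (detmek → detmekesh, nirpev → nirpevesh) add -esh.
So safben → safbenesh.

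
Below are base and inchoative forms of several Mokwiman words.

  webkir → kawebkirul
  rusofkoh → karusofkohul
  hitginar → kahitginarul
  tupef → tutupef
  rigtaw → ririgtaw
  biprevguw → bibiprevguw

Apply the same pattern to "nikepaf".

ninikepaf

hitginar and rigtaw both have last vowel 'a' yet inflect differently (kahitginarul, ririgtaw), so the last vowel is not what conditions the rule; the final letter is.
"nikepaf" ends in -f. The one such stem in the data (tupef → tutupef) repeats the first consonant+vowel as a prefix (as do rigtaw, biprevguw), so the same rule applies.
The other pattern: stems ending in -h or -r add ka- … -ul around the stem.
So nikepaf → ninikepaf.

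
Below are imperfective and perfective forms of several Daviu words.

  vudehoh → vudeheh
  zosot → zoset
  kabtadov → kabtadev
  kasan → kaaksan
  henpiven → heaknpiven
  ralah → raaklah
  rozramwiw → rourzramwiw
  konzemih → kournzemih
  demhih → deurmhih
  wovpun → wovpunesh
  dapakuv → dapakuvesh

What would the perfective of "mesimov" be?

mesimev

vudehoh and ralah both end in -h yet inflect differently (vudeheh, raaklah), so the final letter is not what conditions the rule; the last vowel is.
"mesimov" has last vowel 'o'. The stems whose last vowel is 'o' (vudehoh → vudeheh, zosot → zoset, kabtadov → kabtadev) change the last vowel to 'e'.
So mesimov → mesimev.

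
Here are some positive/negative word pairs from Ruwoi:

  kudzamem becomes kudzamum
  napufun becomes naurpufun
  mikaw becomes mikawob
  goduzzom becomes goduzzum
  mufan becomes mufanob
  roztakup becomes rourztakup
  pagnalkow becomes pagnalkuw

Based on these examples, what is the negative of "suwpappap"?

mufan and napufun both end in -n yet inflect differently (mufanob, naurpufun), so the final letter is not what conditions the rule; the last vowel is.
"suwpappap" has last vowel 'a'. The stems whose last vowel is 'a' (mikaw → mikawob, mufan → mufanob) add -ob.
The other patterns: stems whose last vowel is 'u' insert -ur- after the first vowel; stems whose last vowel is 'e' or 'o' change the last vowel to 'u'.
So suwpappap → suwpappapob.

suwpappapob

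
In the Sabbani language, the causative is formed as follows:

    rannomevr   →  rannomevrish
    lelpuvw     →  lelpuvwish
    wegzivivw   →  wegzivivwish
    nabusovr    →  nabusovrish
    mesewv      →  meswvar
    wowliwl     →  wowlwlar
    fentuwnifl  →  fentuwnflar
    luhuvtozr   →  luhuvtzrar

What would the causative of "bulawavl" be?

rannomevr and luhuvtozr both end in -r yet inflect differently (rannomevrish, luhuvtzrar), so the final letter is not what conditions the rule; the second-to-last letter is.
"bulawavl" has second-to-last letter 'v'. The stems whose second-to-last letter is 'v' (rannomevr → rannomevrish, lelpuvw → lelpuvwish, wegzivivw → wegzivivwish) add -ish.
So bulawavl → bulawavlish.

bulawavlish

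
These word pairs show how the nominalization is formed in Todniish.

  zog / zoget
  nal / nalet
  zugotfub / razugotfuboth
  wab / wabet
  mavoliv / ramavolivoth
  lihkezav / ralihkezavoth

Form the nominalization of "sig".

siget

wab and zugotfub both end in -b yet inflect differently (wabet, razugotfuboth), so the final letter is not what conditions the rule; the number of vowels is.
"sig" has 1 vowel. The stems with 1 vowel (nal → nalet, zog → zoget, wab → wabet) add -et.
So sig → siget.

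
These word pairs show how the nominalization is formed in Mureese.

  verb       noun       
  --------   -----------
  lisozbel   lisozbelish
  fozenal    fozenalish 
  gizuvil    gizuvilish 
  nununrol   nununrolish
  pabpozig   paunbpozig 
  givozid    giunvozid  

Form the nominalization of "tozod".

tounzod

gizuvil and pabpozig both have last vowel 'i' yet inflect differently (gizuvilish, paunbpozig), so the last vowel is not what conditions the rule; the final letter is.
"tozod" ends in -d. The one such stem in the data (givozid → giunvozid) inserts -un- after the first vowel (as does pabpozig), so the same rule applies.
So tozod → tounzod.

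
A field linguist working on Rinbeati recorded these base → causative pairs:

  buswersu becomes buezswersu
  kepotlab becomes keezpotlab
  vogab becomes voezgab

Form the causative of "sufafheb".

suezfafheb

Every pair shown (buswersu → buezswersu, kepotlab → keezpotlab, vogab → voezgab) follows the same rule: insert -ez- after the first vowel.
So sufafheb → suezfafheb.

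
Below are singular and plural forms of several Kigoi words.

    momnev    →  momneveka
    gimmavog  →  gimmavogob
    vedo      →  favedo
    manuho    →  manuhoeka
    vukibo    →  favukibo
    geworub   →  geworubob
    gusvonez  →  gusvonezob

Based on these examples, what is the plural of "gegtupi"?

gegtupiob

"gegtupi" begins with g-. The stems beginning with g- (gusvonez → gusvonezob, geworub → geworubob, gimmavog → gimmavogob) add -ob.
So gegtupi → gegtupiob.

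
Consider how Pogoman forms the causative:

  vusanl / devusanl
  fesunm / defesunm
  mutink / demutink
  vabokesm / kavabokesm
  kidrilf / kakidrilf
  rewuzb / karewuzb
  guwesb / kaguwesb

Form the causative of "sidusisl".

kasidusisl

fesunm and vabokesm both end in -m yet inflect differently (defesunm, kavabokesm), so the final letter is not what conditions the rule; the second-to-last letter is.
"sidusisl" has second-to-last letter 's'. The stems whose second-to-last letter is 's' (vabokesm → kavabokesm, guwesb → kaguwesb) add the prefix ka-.
The other pattern: stems whose second-to-last letter is 'n' add the prefix de-.
So sidusisl → kasidusisl.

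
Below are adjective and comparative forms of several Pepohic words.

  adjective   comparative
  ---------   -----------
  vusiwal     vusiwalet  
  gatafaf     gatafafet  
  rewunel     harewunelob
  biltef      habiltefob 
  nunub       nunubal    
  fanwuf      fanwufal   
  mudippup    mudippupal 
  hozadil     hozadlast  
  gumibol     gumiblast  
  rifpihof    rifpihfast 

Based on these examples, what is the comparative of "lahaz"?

lahazet

"lahaz" has last vowel 'a'. The stems whose last vowel is 'a' (vusiwal → vusiwalet, gatafaf → gatafafet) add -et.
The other patterns: stems whose last vowel is 'e' add ha- … -ob around the stem; stems whose last vowel is 'u' add -al; stems whose last vowel is 'i' or 'o' delete the last vowel and add -ast.
So lahaz → lahazet.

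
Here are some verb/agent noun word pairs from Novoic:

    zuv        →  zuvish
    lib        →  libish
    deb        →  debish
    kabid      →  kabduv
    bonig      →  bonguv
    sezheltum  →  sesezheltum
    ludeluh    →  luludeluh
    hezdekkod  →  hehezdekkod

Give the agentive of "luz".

luzish

kabid and hezdekkod both end in -d yet inflect differently (kabduv, hehezdekkod), so the final letter is not what conditions the rule; the number of vowels is.
"luz" has 1 vowel. The stems with 1 vowel (zuv → zuvish, lib → libish, deb → debish) add -ish.
The other patterns: stems with 2 vowels delete the last vowel and add -uv; stems with 3 vowels repeat the first consonant+vowel as a prefix.
So luz → luzish.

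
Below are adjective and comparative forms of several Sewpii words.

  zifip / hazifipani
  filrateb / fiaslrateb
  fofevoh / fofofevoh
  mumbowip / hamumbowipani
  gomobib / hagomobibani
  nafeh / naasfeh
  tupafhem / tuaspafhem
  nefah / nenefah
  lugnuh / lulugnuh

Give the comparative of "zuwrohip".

gomobib and filrateb both end in -b yet inflect differently (hagomobibani, fiaslrateb), so the final letter is not what conditions the rule; the last vowel is.
"zuwrohip" has last vowel 'i'. The stems whose last vowel is 'i' (mumbowip → hamumbowipani, gomobib → hagomobibani, zifip → hazifipani) add ha- … -ani around the stem.
So zuwrohip → hazuwrohipani.

hazuwrohipani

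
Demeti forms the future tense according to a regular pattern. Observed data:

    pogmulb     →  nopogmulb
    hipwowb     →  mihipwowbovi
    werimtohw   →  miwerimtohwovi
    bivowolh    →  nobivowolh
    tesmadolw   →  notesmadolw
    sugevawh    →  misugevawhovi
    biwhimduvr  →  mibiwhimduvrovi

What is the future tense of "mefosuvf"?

bivowolh and sugevawh both end in -h yet inflect differently (nobivowolh, misugevawhovi), so the final letter is not what conditions the rule; the second-to-last letter is.
"mefosuvf" has second-to-last letter 'v'. The one such stem in the data (biwhimduvr → mibiwhimduvrovi) adds mi- … -ovi around the stem, so the same rule applies.
The other pattern: stems whose second-to-last letter is 'l' add the prefix no-.
So mefosuvf → mimefosuvfovi.

mimefosuvfovi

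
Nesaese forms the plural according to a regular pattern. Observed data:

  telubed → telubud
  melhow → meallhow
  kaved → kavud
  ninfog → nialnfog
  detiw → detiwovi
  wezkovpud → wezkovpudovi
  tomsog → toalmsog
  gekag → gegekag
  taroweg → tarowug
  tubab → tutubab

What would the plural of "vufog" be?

"vufog" has last vowel 'o'. The stems whose last vowel is 'o' (tomsog → toalmsog, ninfog → nialnfog, melhow → meallhow) insert -al- after the first vowel.
The other patterns: stems whose last vowel is 'i' or 'u' add -ovi; stems whose last vowel is 'a' repeat the first consonant+vowel as a prefix; stems whose last vowel is 'e' change the last vowel to 'u'.
So vufog → vualfog.

vualfog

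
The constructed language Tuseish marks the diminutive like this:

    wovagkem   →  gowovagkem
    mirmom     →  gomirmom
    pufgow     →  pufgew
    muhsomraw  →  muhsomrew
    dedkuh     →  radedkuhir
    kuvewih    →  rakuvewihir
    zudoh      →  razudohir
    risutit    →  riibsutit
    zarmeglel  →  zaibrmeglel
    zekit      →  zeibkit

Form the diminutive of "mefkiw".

mefkew

mirmom and pufgow both have last vowel 'o' yet inflect differently (gomirmom, pufgew), so the last vowel is not what conditions the rule; the final letter is.
"mefkiw" ends in -w. The stems ending in -w (pufgow → pufgew, muhsomraw → muhsomrew) change the last vowel to 'e'.
The other patterns: stems ending in -m add the prefix go-; stems ending in -h add ra- … -ir around the stem; stems ending in -l or -t insert -ib- after the first vowel.
So mefkiw → mefkew.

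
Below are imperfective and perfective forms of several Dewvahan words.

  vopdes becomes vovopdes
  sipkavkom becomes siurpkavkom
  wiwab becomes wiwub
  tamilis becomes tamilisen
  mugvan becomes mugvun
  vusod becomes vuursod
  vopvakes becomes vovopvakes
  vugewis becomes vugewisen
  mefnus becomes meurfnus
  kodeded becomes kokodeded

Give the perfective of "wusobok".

wuursobok

mefnus and vugewis both end in -s yet inflect differently (meurfnus, vugewisen), so the final letter is not what conditions the rule; the last vowel is.
"wusobok" has last vowel 'o'. The stems whose last vowel is 'o' (sipkavkom → siurpkavkom, vusod → vuursod) insert -ur- after the first vowel.
So wusobok → wuursobok.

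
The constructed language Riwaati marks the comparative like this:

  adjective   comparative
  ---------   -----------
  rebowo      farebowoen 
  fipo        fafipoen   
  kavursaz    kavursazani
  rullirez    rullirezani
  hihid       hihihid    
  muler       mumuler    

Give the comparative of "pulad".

pupulad

rullirez and muler both have last vowel 'e' yet inflect differently (rullirezani, mumuler), so the last vowel is not what conditions the rule; the final letter is.
"pulad" ends in -d. The one such stem in the data (hihid → hihihid) repeats the first consonant+vowel as a prefix (as does muler), so the same rule applies.
The other patterns: stems ending in -o add fa- … -en around the stem; stems ending in -z add -ani.
So pulad → pupulad.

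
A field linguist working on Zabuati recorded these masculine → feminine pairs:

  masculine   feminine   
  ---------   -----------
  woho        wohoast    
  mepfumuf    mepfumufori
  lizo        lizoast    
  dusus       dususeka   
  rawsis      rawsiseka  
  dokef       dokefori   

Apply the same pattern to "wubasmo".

dusus and mepfumuf both have last vowel 'u' yet inflect differently (dususeka, mepfumufori), so the last vowel is not what conditions the rule; the final letter is.
"wubasmo" ends in -o. The stems ending in -o (lizo → lizoast, woho → wohoast) add -ast.
So wubasmo → wubasmoast.

wubasmoast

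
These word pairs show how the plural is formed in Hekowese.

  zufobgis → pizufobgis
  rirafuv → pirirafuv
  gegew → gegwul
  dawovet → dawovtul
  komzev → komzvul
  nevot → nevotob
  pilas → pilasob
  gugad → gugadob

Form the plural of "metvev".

metvvul

rirafuv and komzev both end in -v yet inflect differently (pirirafuv, komzvul), so the final letter is not what conditions the rule; the last vowel is.
"metvev" has last vowel 'e'. The stems whose last vowel is 'e' (gegew → gegwul, dawovet → dawovtul, komzev → komzvul) delete the last vowel and add -ul.
So metvev → metvvul.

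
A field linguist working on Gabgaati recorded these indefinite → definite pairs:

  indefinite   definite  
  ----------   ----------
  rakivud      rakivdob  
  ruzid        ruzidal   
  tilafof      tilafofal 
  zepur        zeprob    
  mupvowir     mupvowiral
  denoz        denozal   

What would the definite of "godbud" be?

rakivud and ruzid both end in -d yet inflect differently (rakivdob, ruzidal), so the final letter is not what conditions the rule; the last vowel is.
"godbud" has last vowel 'u'. The stems whose last vowel is 'u' (zepur → zeprob, rakivud → rakivdob) delete the last vowel and add -ob.
So godbud → godbdob.

godbdob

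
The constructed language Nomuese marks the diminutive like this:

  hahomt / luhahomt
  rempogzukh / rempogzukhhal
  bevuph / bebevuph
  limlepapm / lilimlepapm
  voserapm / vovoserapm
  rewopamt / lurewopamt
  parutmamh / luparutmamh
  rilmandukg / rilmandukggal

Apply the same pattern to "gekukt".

gekukttal

"gekukt" has second-to-last letter 'k'. The stems whose second-to-last letter is 'k' (rempogzukh → rempogzukhhal, rilmandukg → rilmandukggal) double the final consonant and add -al.
So gekukt → gekukttal.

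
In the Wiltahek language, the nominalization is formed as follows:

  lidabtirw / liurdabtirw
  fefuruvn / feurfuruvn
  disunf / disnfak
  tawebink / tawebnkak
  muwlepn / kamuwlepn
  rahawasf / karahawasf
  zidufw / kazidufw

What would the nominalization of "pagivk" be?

paurgivk

"pagivk" has second-to-last letter 'v'. The one such stem in the data (fefuruvn → feurfuruvn) inserts -ur- after the first vowel (as does lidabtirw), so the same rule applies.
The other patterns: stems whose second-to-last letter is 'n' delete the last vowel and add -ak; stems whose second-to-last letter is 'f', 'p' or 's' add the prefix ka-.
So pagivk → paurgivk.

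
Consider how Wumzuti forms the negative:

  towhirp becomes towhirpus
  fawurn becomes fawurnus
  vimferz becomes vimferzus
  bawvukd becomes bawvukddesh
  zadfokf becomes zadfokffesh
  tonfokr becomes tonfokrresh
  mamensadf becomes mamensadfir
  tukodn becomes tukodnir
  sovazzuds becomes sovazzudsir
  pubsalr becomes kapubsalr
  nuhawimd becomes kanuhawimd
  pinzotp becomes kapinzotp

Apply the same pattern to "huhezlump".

kahuhezlump

zadfokf and mamensadf both end in -f yet inflect differently (zadfokffesh, mamensadfir), so the final letter is not what conditions the rule; the second-to-last letter is.
"huhezlump" has second-to-last letter 'm'. The one such stem in the data (nuhawimd → kanuhawimd) adds the prefix ka-, so the same rule applies.
The other patterns: stems whose second-to-last letter is 'r' add -us; stems whose second-to-last letter is 'k' double the final consonant and add -esh; stems whose second-to-last letter is 'd' add -ir.
So huhezlump → kahuhezlump.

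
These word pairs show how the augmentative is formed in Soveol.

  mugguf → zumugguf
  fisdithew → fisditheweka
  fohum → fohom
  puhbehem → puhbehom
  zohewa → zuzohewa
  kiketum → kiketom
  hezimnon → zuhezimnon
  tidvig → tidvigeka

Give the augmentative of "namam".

puhbehem and fisdithew both have last vowel 'e' yet inflect differently (puhbehom, fisditheweka), so the last vowel is not what conditions the rule; the final letter is.
"namam" ends in -m. The stems ending in -m (puhbehem → puhbehom, kiketum → kiketom, fohum → fohom) change the last vowel to 'o'.
So namam → namom.

namom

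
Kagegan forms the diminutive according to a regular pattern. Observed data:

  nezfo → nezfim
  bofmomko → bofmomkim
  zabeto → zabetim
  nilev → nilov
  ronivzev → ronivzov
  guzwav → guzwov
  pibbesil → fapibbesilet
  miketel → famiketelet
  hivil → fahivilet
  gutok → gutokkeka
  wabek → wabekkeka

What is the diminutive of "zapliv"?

"zapliv" ends in -v. The stems ending in -v (nilev → nilov, ronivzev → ronivzov, guzwav → guzwov) change the last vowel to 'o'.
So zapliv → zaplov.

zaplov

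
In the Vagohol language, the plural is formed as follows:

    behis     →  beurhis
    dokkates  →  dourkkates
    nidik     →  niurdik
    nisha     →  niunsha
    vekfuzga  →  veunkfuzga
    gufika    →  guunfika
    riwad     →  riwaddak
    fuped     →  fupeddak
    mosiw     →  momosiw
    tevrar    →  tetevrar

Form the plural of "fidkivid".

fidkividdak

nisha and riwad both have last vowel 'a' yet inflect differently (niunsha, riwaddak), so the last vowel is not what conditions the rule; the final letter is.
"fidkivid" ends in -d. The stems ending in -d (riwad → riwaddak, fuped → fupeddak) double the final consonant and add -ak.
The other patterns: stems ending in -k or -s insert -ur- after the first vowel; stems ending in -a insert -un- after the first vowel; stems ending in -r or -w repeat the first consonant+vowel as a prefix.
So fidkivid → fidkividdak.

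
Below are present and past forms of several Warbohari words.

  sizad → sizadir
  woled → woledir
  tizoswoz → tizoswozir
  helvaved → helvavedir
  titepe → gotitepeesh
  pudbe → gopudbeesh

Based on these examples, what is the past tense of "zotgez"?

woled and titepe both have last vowel 'e' yet inflect differently (woledir, gotitepeesh), so the last vowel is not what conditions the rule; whether the stem ends in a vowel or a consonant is.
"zotgez" ends in a consonant. The stems ending in a consonant (sizad → sizadir, woled → woledir, tizoswoz → tizoswozir) add -ir.
The other pattern: stems ending in a vowel add go- … -esh around the stem.
So zotgez → zotgezir.

zotgezir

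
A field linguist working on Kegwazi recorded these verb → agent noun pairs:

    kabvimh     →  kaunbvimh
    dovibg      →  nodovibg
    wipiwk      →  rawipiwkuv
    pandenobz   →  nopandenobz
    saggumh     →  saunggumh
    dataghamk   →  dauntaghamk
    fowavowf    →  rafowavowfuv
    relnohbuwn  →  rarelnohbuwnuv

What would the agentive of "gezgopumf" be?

"gezgopumf" has second-to-last letter 'm'. The stems whose second-to-last letter is 'm' (saggumh → saunggumh, dataghamk → dauntaghamk, kabvimh → kaunbvimh) insert -un- after the first vowel.
The other patterns: stems whose second-to-last letter is 'b' add the prefix no-; stems whose second-to-last letter is 'w' add ra- … -uv around the stem.
So gezgopumf → geunzgopumf.

geunzgopumf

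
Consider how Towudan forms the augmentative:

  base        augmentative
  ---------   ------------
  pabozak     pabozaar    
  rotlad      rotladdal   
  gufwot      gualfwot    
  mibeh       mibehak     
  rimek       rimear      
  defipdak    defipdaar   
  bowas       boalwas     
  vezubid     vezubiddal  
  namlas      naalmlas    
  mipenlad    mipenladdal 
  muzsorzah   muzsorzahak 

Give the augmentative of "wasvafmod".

"wasvafmod" ends in -d. The stems ending in -d (vezubid → vezubiddal, mipenlad → mipenladdal, rotlad → rotladdal) double the final consonant and add -al.
So wasvafmod → wasvafmoddal.

wasvafmoddal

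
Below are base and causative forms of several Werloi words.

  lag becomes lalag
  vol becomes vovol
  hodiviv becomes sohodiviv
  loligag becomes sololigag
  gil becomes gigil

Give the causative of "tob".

lag and loligag both end in -g yet inflect differently (lalag, sololigag), so the final letter is not what conditions the rule; the number of vowels is.
"tob" has 1 vowel. The stems with 1 vowel (lag → lalag, gil → gigil, vol → vovol) repeat the first consonant+vowel as a prefix.
The other pattern: stems with 3 vowels add the prefix so-.
So tob → totob.

totob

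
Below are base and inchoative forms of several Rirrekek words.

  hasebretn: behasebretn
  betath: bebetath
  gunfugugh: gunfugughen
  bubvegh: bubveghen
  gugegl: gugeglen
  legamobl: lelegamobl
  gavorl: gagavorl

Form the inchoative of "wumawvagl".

betath and gunfugugh both end in -h yet inflect differently (bebetath, gunfugughen), so the final letter is not what conditions the rule; the second-to-last letter is.
"wumawvagl" has second-to-last letter 'g'. The stems whose second-to-last letter is 'g' (gunfugugh → gunfugughen, bubvegh → bubveghen, gugegl → gugeglen) add -en.
The other patterns: stems whose second-to-last letter is 't' add the prefix be-; stems whose second-to-last letter is 'b' or 'r' repeat the first consonant+vowel as a prefix.
So wumawvagl → wumawvaglen.

wumawvaglen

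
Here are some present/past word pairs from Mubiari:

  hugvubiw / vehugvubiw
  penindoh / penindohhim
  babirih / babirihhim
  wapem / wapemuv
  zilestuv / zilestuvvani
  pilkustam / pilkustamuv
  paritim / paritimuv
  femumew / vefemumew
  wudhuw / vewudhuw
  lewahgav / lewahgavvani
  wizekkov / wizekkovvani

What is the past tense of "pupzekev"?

pilkustam and lewahgav both have last vowel 'a' yet inflect differently (pilkustamuv, lewahgavvani), so the last vowel is not what conditions the rule; the final letter is.
"pupzekev" ends in -v. The stems ending in -v (lewahgav → lewahgavvani, wizekkov → wizekkovvani, zilestuv → zilestuvvani) double the final consonant and add -ani.
So pupzekev → pupzekevvani.

pupzekevvani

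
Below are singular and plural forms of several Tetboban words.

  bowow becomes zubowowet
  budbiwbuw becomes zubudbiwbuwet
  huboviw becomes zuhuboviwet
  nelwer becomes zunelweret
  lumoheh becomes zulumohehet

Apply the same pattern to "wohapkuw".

Every pair shown (bowow → zubowowet, budbiwbuw → zubudbiwbuwet, huboviw → zuhuboviwet, …) follows the same rule: add zu- … -et around the stem.
So wohapkuw → zuwohapkuwet.

zuwohapkuwet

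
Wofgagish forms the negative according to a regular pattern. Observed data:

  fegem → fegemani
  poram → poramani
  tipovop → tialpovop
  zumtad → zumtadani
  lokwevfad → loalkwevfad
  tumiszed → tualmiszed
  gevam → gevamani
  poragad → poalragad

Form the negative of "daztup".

"daztup" has 2 vowels. The stems with 2 vowels (fegem → fegemani, poram → poramani, gevam → gevamani) add -ani.
So daztup → daztupani.

daztupani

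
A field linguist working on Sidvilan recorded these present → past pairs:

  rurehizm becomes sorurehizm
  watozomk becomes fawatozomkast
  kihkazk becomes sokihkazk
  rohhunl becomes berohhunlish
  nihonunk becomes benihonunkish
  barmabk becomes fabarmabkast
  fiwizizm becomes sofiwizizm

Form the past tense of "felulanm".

befelulanmish

"felulanm" has second-to-last letter 'n'. The stems whose second-to-last letter is 'n' (rohhunl → berohhunlish, nihonunk → benihonunkish) add be- … -ish around the stem.
So felulanm → befelulanmish.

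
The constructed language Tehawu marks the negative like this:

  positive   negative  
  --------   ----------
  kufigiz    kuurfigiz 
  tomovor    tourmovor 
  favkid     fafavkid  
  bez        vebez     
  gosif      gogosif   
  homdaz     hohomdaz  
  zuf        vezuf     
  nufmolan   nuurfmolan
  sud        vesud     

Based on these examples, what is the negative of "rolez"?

zuf and gosif both end in -f yet inflect differently (vezuf, gogosif), so the final letter is not what conditions the rule; the number of vowels is.
"rolez" has 2 vowels. The stems with 2 vowels (gosif → gogosif, homdaz → hohomdaz, favkid → fafavkid) repeat the first consonant+vowel as a prefix.
The other patterns: stems with 1 vowel add the prefix ve-; stems with 3 vowels insert -ur- after the first vowel.
So rolez → rorolez.

rorolez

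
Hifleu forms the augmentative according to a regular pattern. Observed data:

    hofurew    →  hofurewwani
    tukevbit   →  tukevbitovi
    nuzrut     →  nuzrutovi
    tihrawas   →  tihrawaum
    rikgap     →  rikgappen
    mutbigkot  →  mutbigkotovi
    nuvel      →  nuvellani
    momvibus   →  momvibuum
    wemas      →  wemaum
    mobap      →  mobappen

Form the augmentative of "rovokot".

mobap and wemas both have last vowel 'a' yet inflect differently (mobappen, wemaum), so the last vowel is not what conditions the rule; the final letter is.
"rovokot" ends in -t. The stems ending in -t (nuzrut → nuzrutovi, mutbigkot → mutbigkotovi, tukevbit → tukevbitovi) add -ovi.
So rovokot → rovokotovi.

rovokotovi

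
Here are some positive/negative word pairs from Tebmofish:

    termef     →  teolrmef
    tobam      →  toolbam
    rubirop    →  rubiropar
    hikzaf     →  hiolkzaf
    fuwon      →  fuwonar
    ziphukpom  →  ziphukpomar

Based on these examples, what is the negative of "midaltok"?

midaltokar

ziphukpom and tobam both end in -m yet inflect differently (ziphukpomar, toolbam), so the final letter is not what conditions the rule; the last vowel is.
"midaltok" has last vowel 'o'. The stems whose last vowel is 'o' (rubirop → rubiropar, fuwon → fuwonar, ziphukpom → ziphukpomar) add -ar.
So midaltok → midaltokar.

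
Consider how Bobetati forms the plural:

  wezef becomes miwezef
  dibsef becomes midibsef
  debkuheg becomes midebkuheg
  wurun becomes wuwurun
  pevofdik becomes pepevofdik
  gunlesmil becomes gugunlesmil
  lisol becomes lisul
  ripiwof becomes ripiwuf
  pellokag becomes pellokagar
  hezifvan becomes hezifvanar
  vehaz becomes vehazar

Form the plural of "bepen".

mibepen

gunlesmil and lisol both end in -l yet inflect differently (gugunlesmil, lisul), so the final letter is not what conditions the rule; the last vowel is.
"bepen" has last vowel 'e'. The stems whose last vowel is 'e' (wezef → miwezef, dibsef → midibsef, debkuheg → midebkuheg) add the prefix mi-.
So bepen → mibepen.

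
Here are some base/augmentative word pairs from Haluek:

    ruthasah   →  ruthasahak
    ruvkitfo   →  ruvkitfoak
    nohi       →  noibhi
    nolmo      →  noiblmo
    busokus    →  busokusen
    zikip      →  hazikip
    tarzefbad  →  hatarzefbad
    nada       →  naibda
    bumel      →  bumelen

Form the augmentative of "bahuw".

bahuwen

nolmo and ruvkitfo both end in -o yet inflect differently (noiblmo, ruvkitfoak), so the final letter is not what conditions the rule; the first letter is.
"bahuw" begins with b-. The stems beginning with b- (busokus → busokusen, bumel → bumelen) add -en.
The other patterns: stems beginning with n- insert -ib- after the first vowel; stems beginning with r- add -ak; stems beginning with t- or z- add the prefix ha-.
So bahuw → bahuwen.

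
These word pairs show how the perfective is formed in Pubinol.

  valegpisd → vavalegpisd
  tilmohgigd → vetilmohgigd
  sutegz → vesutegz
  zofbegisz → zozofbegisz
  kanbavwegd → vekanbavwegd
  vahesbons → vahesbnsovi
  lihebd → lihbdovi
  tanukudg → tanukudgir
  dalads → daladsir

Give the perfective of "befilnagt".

valegpisd and kanbavwegd both end in -d yet inflect differently (vavalegpisd, vekanbavwegd), so the final letter is not what conditions the rule; the second-to-last letter is.
"befilnagt" has second-to-last letter 'g'. The stems whose second-to-last letter is 'g' (kanbavwegd → vekanbavwegd, tilmohgigd → vetilmohgigd, sutegz → vesutegz) add the prefix ve-.
The other patterns: stems whose second-to-last letter is 'd' add -ir; stems whose second-to-last letter is 's' repeat the first consonant+vowel as a prefix; stems whose second-to-last letter is 'b' or 'n' delete the last vowel and add -ovi.
So befilnagt → vebefilnagt.

vebefilnagt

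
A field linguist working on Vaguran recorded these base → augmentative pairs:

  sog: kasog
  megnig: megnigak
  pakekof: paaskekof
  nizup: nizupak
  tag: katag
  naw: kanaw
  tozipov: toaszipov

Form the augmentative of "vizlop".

tag and megnig both end in -g yet inflect differently (katag, megnigak), so the final letter is not what conditions the rule; the number of vowels is.
"vizlop" has 2 vowels. The stems with 2 vowels (megnig → megnigak, nizup → nizupak) add -ak.
The other patterns: stems with 1 vowel add the prefix ka-; stems with 3 vowels insert -as- after the first vowel.
So vizlop → vizlopak.

vizlopak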